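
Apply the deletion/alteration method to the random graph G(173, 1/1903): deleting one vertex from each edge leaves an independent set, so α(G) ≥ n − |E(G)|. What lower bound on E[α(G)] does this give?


E[|E(G)|] = C(173, 2)·p = 14878 · (1/1903) = 86/11.
E[α(G)] ≥ n − E[|E(G)|] = 173 − 86/11 = 1817/11.
Numerically: ≈ 165.18182.
(This is only a lower bound; the true E[α(G)] may be larger.)

E[α(G)] ≥ 1817/11 ≈ 165.18182.


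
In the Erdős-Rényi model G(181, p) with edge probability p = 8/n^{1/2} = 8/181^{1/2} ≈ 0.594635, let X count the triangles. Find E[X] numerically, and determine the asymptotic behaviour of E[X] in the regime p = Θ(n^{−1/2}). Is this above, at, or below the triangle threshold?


Number of potential triangles: C(181, 3) = 971970.
Each occurs with probability p³ ≈ (0.594635)³ ≈ 2.10257792e-01.
By linearity: E[X] = C(181, 3)·p³ ≈ 971970 · 2.10257792e-01 ≈ 204364.265746.
Since α = 1/2 < 1, p = c/n^{1/2} ≫ 1/n is above the triangle threshold p ~ 1/n. Asymptotically E[X] ~ (c³/6)·n^{3(1−α)} = (8³/6)·n^{1.5} → ∞; triangles are abundant w.h.p.

E[X] ≈ 204364.265746; in regime p = Θ(1/n^{1/2}) E[X] diverges (above the triangle threshold p ~ 1/n).


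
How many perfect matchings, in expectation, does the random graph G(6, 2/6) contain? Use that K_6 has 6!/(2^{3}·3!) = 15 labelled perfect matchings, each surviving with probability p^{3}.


K_6 has 6!/(2^{3}·3!) = 15 labelled perfect matchings.
For each such perfect matching H, let X_H = 1 if all 3 edges of H are present in G. Then P[X_H = 1] = p^{3} = (1/3)^{3} = 1/27.
By linearity: E[X] = Σ_H E[X_H] = 15 · p^{3} = 15 · 1/27 = 5/9.
Numerically: E[X] ≈ 0.555556.

E[X] = 15 · (1/3)^{3} = 5/9 ≈ 0.555556.


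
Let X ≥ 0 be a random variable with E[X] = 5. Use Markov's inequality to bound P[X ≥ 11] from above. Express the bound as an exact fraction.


μ = E[X] = 5, a = 11.
Markov: P[X ≥ 11] ≤ μ/a = (5)/11 = 5/11.
Numerically: ≈ 0.4545.
(Since a = 11 > μ = 5.0000, the bound 5/11 is < 1 and informative.)

P[X ≥ 11] ≤ 5/11 ≈ 0.4545.


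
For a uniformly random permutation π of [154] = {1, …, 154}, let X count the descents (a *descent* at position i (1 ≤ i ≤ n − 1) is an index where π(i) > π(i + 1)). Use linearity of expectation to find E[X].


Write X = Σ X_I over i = 1, …, 153, with X_I the indicator of one descent.
There are 153 indicators.
For each fixed i, the pair (π(i), π(i+1)) is a uniformly random ordered pair of distinct values from {1, …, 154}; by symmetry P[π(i) > π(i+1)] = 1/2.
By linearity: E[X] = 153 · (1/2) = (154 − 1) · (1/2) = 153/2 ≈ 76.50000.

E[X] = 153/2 = 76.50000.


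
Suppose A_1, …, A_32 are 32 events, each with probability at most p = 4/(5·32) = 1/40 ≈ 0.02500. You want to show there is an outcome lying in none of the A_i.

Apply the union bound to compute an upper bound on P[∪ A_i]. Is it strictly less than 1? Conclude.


Union bound: P[∪_{i=1}^{32} A_i] ≤ Σ_i P[A_i] ≤ 32·p = 32·(1/40) = 4/5.
Numerically: 4/5 ≈ 0.80000.
Is 4/5 < 1? YES.
Since P[∪ A_i] ≤ 4/5 < 1, the complement has P[∩ A_i^c] ≥ 1 − 4/5 = 1/5 > 0, so some outcome avoids every A_i.

32·p = 4/5 ≈ 0.80000; existence CERTIFIED by the union bound.


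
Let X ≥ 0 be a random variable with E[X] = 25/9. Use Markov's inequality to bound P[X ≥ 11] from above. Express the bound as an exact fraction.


μ = E[X] = 25/9, a = 11.
Markov: P[X ≥ 11] ≤ μ/a = (25/9)/11 = 25/99.
Numerically: ≈ 0.252525.
(Since a = 11 > μ = 2.777778, the bound 25/99 is < 1 and informative.)

P[X ≥ 11] ≤ 25/99 ≈ 0.252525.


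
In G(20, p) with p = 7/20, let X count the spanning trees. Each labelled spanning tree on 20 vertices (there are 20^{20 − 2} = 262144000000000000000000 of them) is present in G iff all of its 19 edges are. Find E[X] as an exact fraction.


K_20 has 20^{20 − 2} = 262144000000000000000000 labelled spanning trees.
For each such spanning tree H, let X_H = 1 if all 19 edges of H are present in G. Then P[X_H = 1] = p^{19} = (7/20)^{19} = 11398895185373143/5242880000000000000000000.
By linearity: E[X] = Σ_H E[X_H] = 262144000000000000000000 · p^{19} = 262144000000000000000000 · 11398895185373143/5242880000000000000000000 = 11398895185373143/20.
Numerically: E[X] ≈ 5.6994e+14.

E[X] = 262144000000000000000000 · (7/20)^{19} = 11398895185373143/20 ≈ 5.6994e+14.


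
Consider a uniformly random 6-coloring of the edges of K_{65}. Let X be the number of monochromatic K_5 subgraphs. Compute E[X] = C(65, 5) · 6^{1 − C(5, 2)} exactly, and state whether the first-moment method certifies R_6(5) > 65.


E[X] = C(65, 5) · 6^{1 − 10} = 8259888 · 6^{−9} = 8259888/10077696.
As a reduced fraction: E[X] = 172081/209952 ≈ 0.820.
Is E[X] < 1? YES.
Since E[X] < 1, there exists a 6-coloring of K_{65} with no monochromatic K_5; hence R_6(5) > 65.

E[X] = 172081/209952 ≈ 0.820; E[X] < 1, so R_6(5) > 65.


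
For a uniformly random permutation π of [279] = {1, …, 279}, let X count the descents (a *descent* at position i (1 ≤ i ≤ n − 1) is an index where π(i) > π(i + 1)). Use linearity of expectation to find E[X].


Write X = Σ X_I over i = 1, …, 278, with X_I the indicator of one descent.
There are 278 indicators.
For each fixed i, the pair (π(i), π(i+1)) is a uniformly random ordered pair of distinct values from {1, …, 279}; by symmetry P[π(i) > π(i+1)] = 1/2.
By linearity: E[X] = 278 · (1/2) = (279 − 1) · (1/2) = 139 ≈ 139.00000.

E[X] = 139 = 139.00000.


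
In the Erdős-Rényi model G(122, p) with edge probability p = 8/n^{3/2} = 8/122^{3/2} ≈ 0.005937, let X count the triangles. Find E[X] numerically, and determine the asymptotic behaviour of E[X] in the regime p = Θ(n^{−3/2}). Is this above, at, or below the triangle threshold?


Number of potential triangles: C(122, 3) = 295240.
Each occurs with probability p³ ≈ (0.005937)³ ≈ 2.092429e-07.
By linearity: E[X] = C(122, 3)·p³ ≈ 295240 · 2.092429e-07 ≈ 0.0618.
Since α = 3/2 > 1, p = c/n^{3/2} = o(1/n) is below the triangle threshold p ~ 1/n. Asymptotically E[X] ~ (c³/6)·n^{3(1−α)} = (8³/6)·n^{-1.5} → 0, so by Markov's inequality G has no triangles w.h.p.

E[X] ≈ 0.0618; in regime p = Θ(1/n^{3/2}) E[X] tends to 0 (below the triangle threshold p ~ 1/n).


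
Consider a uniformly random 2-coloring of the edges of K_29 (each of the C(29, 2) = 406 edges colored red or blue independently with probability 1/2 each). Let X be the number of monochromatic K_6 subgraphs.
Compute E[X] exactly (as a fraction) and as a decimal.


Let X = Σ_S X_S over the C(29, 6) = 475020 subsets S of size 6, where X_S = 1 if the K_6 on S is monochromatic.
For a fixed S, the K_6 on S has C(6, 2) = 15 edges. P[all 15 edges red] = (1/2)^15, and likewise for blue, so P[monochromatic] = 2·(1/2)^15 = 2^{1 − 15} = 1/16384.
By linearity of expectation: E[X] = C(29, 6) · 2^{1 − 15} = 475020 · 1/16384 = 118755/4096.
Numerically: E[X] ≈ 28.99292.

E[X] = C(29,6)·2^(1−C(6,2)) = 118755/4096 ≈ 28.99292.


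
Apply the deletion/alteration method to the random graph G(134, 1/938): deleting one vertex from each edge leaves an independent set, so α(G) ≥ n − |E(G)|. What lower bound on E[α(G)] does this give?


E[|E(G)|] = C(134, 2)·p = 8911 · (1/938) = 19/2.
E[α(G)] ≥ n − E[|E(G)|] = 134 − 19/2 = 249/2.
Numerically: ≈ 124.500000.
(This is only a lower bound; the true E[α(G)] may be larger.)

E[α(G)] ≥ 249/2 ≈ 124.500000.


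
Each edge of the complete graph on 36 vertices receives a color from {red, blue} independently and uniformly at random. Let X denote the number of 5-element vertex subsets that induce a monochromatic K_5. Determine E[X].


Let X = Σ_S X_S over the C(36, 5) = 376992 subsets S of size 5, where X_S = 1 if the K_5 on S is monochromatic.
For a fixed S, the K_5 on S has C(5, 2) = 10 edges. P[all 10 edges red] = (1/2)^10, and likewise for blue, so P[monochromatic] = 2·(1/2)^10 = 2^{1 − 10} = 1/512.
Summing: E[X] = C(36, 5) · 2^{1 − 10} = 376992 · 1/512 = 11781/16.
Numerically: E[X] ≈ 736.312500.

E[X] = C(36,5)·2^(1−C(5,2)) = 11781/16 ≈ 736.312500.


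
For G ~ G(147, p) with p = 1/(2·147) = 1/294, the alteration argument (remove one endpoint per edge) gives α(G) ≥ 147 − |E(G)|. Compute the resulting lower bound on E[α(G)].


E[|E(G)|] = C(147, 2)·p = 10731 · (1/294) = 73/2.
E[α(G)] ≥ n − E[|E(G)|] = 147 − 73/2 = 221/2.
Numerically: ≈ 110.500.
(This is only a lower bound; the true E[α(G)] may be larger.)

E[α(G)] ≥ 221/2 ≈ 110.500.


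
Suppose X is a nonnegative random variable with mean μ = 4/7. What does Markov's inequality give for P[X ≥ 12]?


μ = E[X] = 4/7, a = 12.
Markov: P[X ≥ 12] ≤ μ/a = (4/7)/12 = 1/21.
Numerically: ≈ 0.048.
(Since a = 12 > μ = 0.571, the bound 1/21 is < 1 and informative.)

P[X ≥ 12] ≤ 1/21 ≈ 0.048.


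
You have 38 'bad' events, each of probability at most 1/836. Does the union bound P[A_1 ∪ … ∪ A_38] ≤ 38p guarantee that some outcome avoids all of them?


Union bound: P[∪_{i=1}^{38} A_i] ≤ Σ_i P[A_i] ≤ 38·p = 38·(1/836) = 1/22.
Numerically: 1/22 ≈ 0.045455.
Is 1/22 < 1? YES.
Since P[∪ A_i] ≤ 1/22 < 1, the complement has P[∩ A_i^c] ≥ 1 − 1/22 = 21/22 > 0, so some outcome avoids every A_i.

38·p = 1/22 ≈ 0.045455; existence CERTIFIED by the union bound.


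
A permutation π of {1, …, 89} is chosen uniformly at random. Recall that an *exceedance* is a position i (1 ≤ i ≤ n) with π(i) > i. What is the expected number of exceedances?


Write X = Σ_{i=1}^{89} X_i, where X_i = 1_{π(i) > i}.
For each fixed i, π(i) is uniform over {1, …, 89} (marginal of a uniform permutation), so P[π(i) > i] = (n − i)/n. Summing: Σ_{i=1}^{89} (n − i)/n = (0 + 1 + … + 88)/89 = 89(89 − 1)/(2·89) = (89 − 1)/2.
Hence E[X] = Σ_{i=1}^{89} (89 − i)/89 = 44 ≈ 44.000.

E[X] = 44 = 44.000.


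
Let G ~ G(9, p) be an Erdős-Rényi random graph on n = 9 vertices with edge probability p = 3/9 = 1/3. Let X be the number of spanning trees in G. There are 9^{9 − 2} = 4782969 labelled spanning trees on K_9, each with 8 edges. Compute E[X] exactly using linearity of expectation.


K_9 has 9^{9 − 2} = 4782969 labelled spanning trees.
For each such spanning tree H, let X_H = 1 if all 8 edges of H are present in G. Then P[X_H = 1] = p^{8} = (1/3)^{8} = 1/6561.
By linearity of expectation: E[X] = Σ_H E[X_H] = 4782969 · p^{8} = 4782969 · 1/6561 = 729.
Numerically: E[X] ≈ 729.

E[X] = 4782969 · (1/3)^{8} = 729 ≈ 729.


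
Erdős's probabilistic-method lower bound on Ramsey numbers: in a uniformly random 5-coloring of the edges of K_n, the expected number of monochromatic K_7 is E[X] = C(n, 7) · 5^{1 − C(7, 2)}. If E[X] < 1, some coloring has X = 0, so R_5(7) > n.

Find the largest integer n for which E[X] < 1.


We need C(n, 7) · 5^{1 − 21} < 1, i.e. C(n, 7) < 5^{21 − 1} = 95367431640625.
Check values of n near the boundary:
  n = 337: C(337, 7) = 91989916924632; 91989916924632 < 95367431640625? YES
  n = 338: C(338, 7) = 93935323022736; 93935323022736 < 95367431640625? YES
  n = 339: C(339, 7) = 95915887062372; 95915887062372 < 95367431640625? NO
  n = 340: C(340, 7) = 97932136940560; 97932136940560 < 95367431640625? NO
  n = 341: C(341, 7) = 99984606876440; 99984606876440 < 95367431640625? NO
The largest n with C(n, 7) < 95367431640625 is n = 338 (where E[X] = 93935323022736/95367431640625 ≈ 0.98498). Hence R_5(7) > 338, i.e. R_5(7) ≥ 339.

Largest n = 338; hence R_5(7) > 338.


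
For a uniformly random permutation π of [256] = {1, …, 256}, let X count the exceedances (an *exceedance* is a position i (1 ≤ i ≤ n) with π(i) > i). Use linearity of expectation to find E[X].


Write X = Σ_{i=1}^{256} X_i, where X_i = 1_{π(i) > i}.
For each fixed i, π(i) is uniform over {1, …, 256} (marginal of a uniform permutation), so P[π(i) > i] = (n − i)/n. Summing: Σ_{i=1}^{256} (n − i)/n = (0 + 1 + … + 255)/256 = 256(256 − 1)/(2·256) = (256 − 1)/2.
Hence E[X] = Σ_{i=1}^{256} (256 − i)/256 = 255/2 ≈ 127.5000.

E[X] = 255/2 = 127.5000.


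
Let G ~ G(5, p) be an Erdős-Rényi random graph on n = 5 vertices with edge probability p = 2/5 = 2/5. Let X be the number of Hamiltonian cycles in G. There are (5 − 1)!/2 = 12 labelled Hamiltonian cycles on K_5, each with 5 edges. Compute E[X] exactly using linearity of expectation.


K_5 has (5 − 1)!/2 = 12 labelled Hamiltonian cycles.
For each such Hamiltonian cycle H, let X_H = 1 if all 5 edges of H are present in G. Then P[X_H = 1] = p^{5} = (2/5)^{5} = 32/3125.
By linearity of expectation: E[X] = Σ_H E[X_H] = 12 · p^{5} = 12 · 32/3125 = 384/3125.
Numerically: E[X] ≈ 0.12288.

E[X] = 12 · (2/5)^{5} = 384/3125 ≈ 0.12288.


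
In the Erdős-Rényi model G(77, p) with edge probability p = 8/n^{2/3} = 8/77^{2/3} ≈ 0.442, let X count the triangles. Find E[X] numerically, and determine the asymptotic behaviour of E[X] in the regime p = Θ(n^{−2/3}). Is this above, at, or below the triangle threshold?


Number of potential triangles: C(77, 3) = 73150.
Each occurs with probability p³ ≈ (0.442)³ ≈ 8.63552e-02.
By linearity: E[X] = C(77, 3)·p³ ≈ 73150 · 8.63552e-02 ≈ 6316.883.
Since α = 2/3 < 1, p = c/n^{2/3} ≫ 1/n is above the triangle threshold p ~ 1/n. Asymptotically E[X] ~ (c³/6)·n^{3(1−α)} = (8³/6)·n^{1} → ∞; triangles are abundant w.h.p.

E[X] ≈ 6316.883; in regime p = Θ(1/n^{2/3}) E[X] diverges (above the triangle threshold p ~ 1/n).


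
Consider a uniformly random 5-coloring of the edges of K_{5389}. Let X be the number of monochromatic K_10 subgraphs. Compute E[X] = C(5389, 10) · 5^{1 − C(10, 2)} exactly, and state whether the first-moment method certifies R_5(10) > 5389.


E[X] = C(5389, 10) · 5^{1 − 45} = 5645340767466558997768874792926 · 5^{−44} = 5645340767466558997768874792926/5684341886080801486968994140625.
As a reduced fraction: E[X] = 5645340767466558997768874792926/5684341886080801486968994140625 ≈ 0.9931.
Is E[X] < 1? YES.
Since E[X] < 1, there exists a 5-coloring of K_{5389} with no monochromatic K_10; hence R_5(10) > 5389.

E[X] = 5645340767466558997768874792926/5684341886080801486968994140625 ≈ 0.9931; E[X] < 1, so R_5(10) > 5389.


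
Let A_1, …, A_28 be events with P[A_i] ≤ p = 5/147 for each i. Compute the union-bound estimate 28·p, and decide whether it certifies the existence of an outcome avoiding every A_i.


Union bound: P[∪_{i=1}^{28} A_i] ≤ Σ_i P[A_i] ≤ 28·p = 28·(5/147) = 20/21.
Numerically: 20/21 ≈ 0.9524.
Is 20/21 < 1? YES.
Since P[∪ A_i] ≤ 20/21 < 1, the complement has P[∩ A_i^c] ≥ 1 − 20/21 = 1/21 > 0, so some outcome avoids every A_i.

28·p = 20/21 ≈ 0.9524; existence CERTIFIED by the union bound.


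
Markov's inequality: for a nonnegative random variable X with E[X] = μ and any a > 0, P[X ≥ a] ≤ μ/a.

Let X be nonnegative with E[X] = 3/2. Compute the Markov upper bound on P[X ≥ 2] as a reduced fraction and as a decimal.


μ = E[X] = 3/2, a = 2.
Markov: P[X ≥ 2] ≤ μ/a = (3/2)/2 = 3/4.
Numerically: ≈ 0.7500.
(Since a = 2 > μ = 1.5000, the bound 3/4 is < 1 and informative.)

P[X ≥ 2] ≤ 3/4 ≈ 0.7500.


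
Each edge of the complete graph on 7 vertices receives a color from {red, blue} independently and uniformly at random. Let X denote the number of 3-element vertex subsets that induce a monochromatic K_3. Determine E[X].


Let X = Σ_S X_S over the C(7, 3) = 35 subsets S of size 3, where X_S = 1 if the K_3 on S is monochromatic.
For a fixed S, the K_3 on S has C(3, 2) = 3 edges. P[all 3 edges red] = (1/2)^3, and likewise for blue, so P[monochromatic] = 2·(1/2)^3 = 2^{1 − 3} = 1/4.
Summing: E[X] = C(7, 3) · 2^{1 − 3} = 35 · 1/4 = 35/4.
Numerically: E[X] ≈ 8.7500.

E[X] = C(7,3)·2^(1−C(3,2)) = 35/4 ≈ 8.7500.


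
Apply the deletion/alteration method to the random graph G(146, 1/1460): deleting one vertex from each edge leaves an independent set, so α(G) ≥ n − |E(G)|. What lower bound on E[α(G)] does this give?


E[|E(G)|] = C(146, 2)·p = 10585 · (1/1460) = 29/4.
E[α(G)] ≥ n − E[|E(G)|] = 146 − 29/4 = 555/4.
Numerically: ≈ 138.750000.
(This is only a lower bound; the true E[α(G)] may be larger.)

E[α(G)] ≥ 555/4 ≈ 138.750000.


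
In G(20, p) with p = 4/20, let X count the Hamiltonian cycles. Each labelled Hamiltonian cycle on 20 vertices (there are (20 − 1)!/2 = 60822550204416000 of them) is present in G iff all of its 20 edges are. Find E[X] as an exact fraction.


K_20 has (20 − 1)!/2 = 60822550204416000 labelled Hamiltonian cycles.
For each such Hamiltonian cycle H, let X_H = 1 if all 20 edges of H are present in G. Then P[X_H = 1] = p^{20} = (1/5)^{20} = 1/95367431640625.
By linearity: E[X] = Σ_H E[X_H] = 60822550204416000 · p^{20} = 60822550204416000 · 1/95367431640625 = 486580401635328/762939453125.
Numerically: E[X] ≈ 637.8.

E[X] = 60822550204416000 · (1/5)^{20} = 486580401635328/762939453125 ≈ 637.8.


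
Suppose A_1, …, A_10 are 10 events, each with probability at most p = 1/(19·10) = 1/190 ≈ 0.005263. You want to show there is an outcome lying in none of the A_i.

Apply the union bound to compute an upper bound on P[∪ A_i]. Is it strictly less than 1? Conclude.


Union bound: P[∪_{i=1}^{10} A_i] ≤ Σ_i P[A_i] ≤ 10·p = 10·(1/190) = 1/19.
Numerically: 1/19 ≈ 0.052632.
Is 1/19 < 1? YES.
Since P[∪ A_i] ≤ 1/19 < 1, the complement has P[∩ A_i^c] ≥ 1 − 1/19 = 18/19 > 0, so some outcome avoids every A_i.

10·p = 1/19 ≈ 0.052632; existence CERTIFIED by the union bound.


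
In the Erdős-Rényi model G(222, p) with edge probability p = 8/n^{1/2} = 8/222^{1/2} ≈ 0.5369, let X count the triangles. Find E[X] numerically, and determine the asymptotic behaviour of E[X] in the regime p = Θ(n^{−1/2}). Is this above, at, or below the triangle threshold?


Number of potential triangles: C(222, 3) = 1798940.
Each occurs with probability p³ ≈ (0.5369)³ ≈ 1.547891e-01.
By linearity: E[X] = C(222, 3)·p³ ≈ 1798940 · 1.547891e-01 ≈ 278456.3832.
Since α = 1/2 < 1, p = c/n^{1/2} ≫ 1/n is above the triangle threshold p ~ 1/n. Asymptotically E[X] ~ (c³/6)·n^{3(1−α)} = (8³/6)·n^{1.5} → ∞; triangles are abundant w.h.p.

E[X] ≈ 278456.3832; in regime p = Θ(1/n^{1/2}) E[X] diverges (above the triangle threshold p ~ 1/n).


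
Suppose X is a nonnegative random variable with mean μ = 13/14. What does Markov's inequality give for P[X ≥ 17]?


μ = E[X] = 13/14, a = 17.
Markov: P[X ≥ 17] ≤ μ/a = (13/14)/17 = 13/238.
Numerically: ≈ 0.05462.
(Since a = 17 > μ = 0.92857, the bound 13/238 is < 1 and informative.)

P[X ≥ 17] ≤ 13/238 ≈ 0.05462.


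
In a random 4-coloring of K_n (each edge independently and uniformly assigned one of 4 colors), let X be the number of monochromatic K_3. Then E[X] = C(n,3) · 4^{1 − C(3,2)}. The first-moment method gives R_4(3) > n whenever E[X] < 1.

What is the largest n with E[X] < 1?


We need C(n, 3) · 4^{1 − 3} < 1, i.e. C(n, 3) < 4^{3 − 1} = 16.
Check values of n near the boundary:
  n = 3: C(3, 3) = 1; 1 < 16? YES
  n = 4: C(4, 3) = 4; 4 < 16? YES
  n = 5: C(5, 3) = 10; 10 < 16? YES
  n = 6: C(6, 3) = 20; 20 < 16? NO
  n = 7: C(7, 3) = 35; 35 < 16? NO
  n = 8: C(8, 3) = 56; 56 < 16? NO
The largest n with C(n, 3) < 16 is n = 5 (where E[X] = 5/8 ≈ 0.6250000). Hence R_4(3) > 5, i.e. R_4(3) ≥ 6.

Largest n = 5; hence R_4(3) > 5.


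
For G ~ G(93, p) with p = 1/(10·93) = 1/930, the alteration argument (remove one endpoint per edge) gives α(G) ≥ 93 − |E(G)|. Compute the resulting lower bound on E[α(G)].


E[|E(G)|] = C(93, 2)·p = 4278 · (1/930) = 23/5.
E[α(G)] ≥ n − E[|E(G)|] = 93 − 23/5 = 442/5.
Numerically: ≈ 88.40000.
(This is only a lower bound; the true E[α(G)] may be larger.)

E[α(G)] ≥ 442/5 ≈ 88.40000.


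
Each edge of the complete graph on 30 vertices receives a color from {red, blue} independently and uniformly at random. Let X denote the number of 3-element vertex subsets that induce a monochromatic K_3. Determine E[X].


Let X = Σ_S X_S over the C(30, 3) = 4060 subsets S of size 3, where X_S = 1 if the K_3 on S is monochromatic.
For a fixed S, the K_3 on S has C(3, 2) = 3 edges. P[all 3 edges red] = (1/2)^3, and likewise for blue, so P[monochromatic] = 2·(1/2)^3 = 2^{1 − 3} = 1/4.
By linearity: E[X] = C(30, 3) · 2^{1 − 3} = 4060 · 1/4 = 1015.
Numerically: E[X] ≈ 1015.000.

E[X] = C(30,3)·2^(1−C(3,2)) = 1015 ≈ 1015.000.


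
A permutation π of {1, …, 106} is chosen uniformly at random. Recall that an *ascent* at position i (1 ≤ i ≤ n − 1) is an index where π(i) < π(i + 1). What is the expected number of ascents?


Write X = Σ X_I over i = 1, …, 105, with X_I the indicator of one ascent.
There are 105 indicators.
For each fixed i, the pair (π(i), π(i+1)) is a uniformly random ordered pair of distinct values from {1, …, 106}; by symmetry P[π(i) < π(i+1)] = 1/2.
By linearity: E[X] = 105 · (1/2) = (106 − 1) · (1/2) = 105/2 ≈ 52.50000.

E[X] = 105/2 = 52.50000.


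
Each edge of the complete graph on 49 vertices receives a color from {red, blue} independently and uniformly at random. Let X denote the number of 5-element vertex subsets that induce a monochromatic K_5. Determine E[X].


Let X = Σ_S X_S over the C(49, 5) = 1906884 subsets S of size 5, where X_S = 1 if the K_5 on S is monochromatic.
For a fixed S, the K_5 on S has C(5, 2) = 10 edges. P[all 10 edges red] = (1/2)^10, and likewise for blue, so P[monochromatic] = 2·(1/2)^10 = 2^{1 − 10} = 1/512.
By linearity: E[X] = C(49, 5) · 2^{1 − 10} = 1906884 · 1/512 = 476721/128.
Numerically: E[X] ≈ 3724.3828.

E[X] = C(49,5)·2^(1−C(5,2)) = 476721/128 ≈ 3724.3828.


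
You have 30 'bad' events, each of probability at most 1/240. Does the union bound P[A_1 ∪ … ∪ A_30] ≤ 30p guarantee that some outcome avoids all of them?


Union bound: P[∪_{i=1}^{30} A_i] ≤ Σ_i P[A_i] ≤ 30·p = 30·(1/240) = 1/8.
Numerically: 1/8 ≈ 0.125.
Is 1/8 < 1? YES.
Since P[∪ A_i] ≤ 1/8 < 1, the complement has P[∩ A_i^c] ≥ 1 − 1/8 = 7/8 > 0, so some outcome avoids every A_i.

30·p = 1/8 ≈ 0.125; existence CERTIFIED by the union bound.


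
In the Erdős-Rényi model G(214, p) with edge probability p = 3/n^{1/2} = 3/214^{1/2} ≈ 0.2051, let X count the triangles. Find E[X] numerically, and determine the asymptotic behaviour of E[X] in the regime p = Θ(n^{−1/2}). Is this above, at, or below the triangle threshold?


Number of potential triangles: C(214, 3) = 1610564.
Each occurs with probability p³ ≈ (0.2051)³ ≈ 8.624682e-03.
By linearity: E[X] = C(214, 3)·p³ ≈ 1610564 · 8.624682e-03 ≈ 13890.6028.
Since α = 1/2 < 1, p = c/n^{1/2} ≫ 1/n is above the triangle threshold p ~ 1/n. Asymptotically E[X] ~ (c³/6)·n^{3(1−α)} = (3³/6)·n^{1.5} → ∞; triangles are abundant w.h.p.

E[X] ≈ 13890.6028; in regime p = Θ(1/n^{1/2}) E[X] diverges (above the triangle threshold p ~ 1/n).


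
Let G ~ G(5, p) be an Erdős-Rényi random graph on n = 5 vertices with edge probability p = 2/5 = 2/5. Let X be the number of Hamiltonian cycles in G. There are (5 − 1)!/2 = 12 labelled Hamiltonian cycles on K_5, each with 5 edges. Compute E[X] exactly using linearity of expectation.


K_5 has (5 − 1)!/2 = 12 labelled Hamiltonian cycles.
For each such Hamiltonian cycle H, let X_H = 1 if all 5 edges of H are present in G. Then P[X_H = 1] = p^{5} = (2/5)^{5} = 32/3125.
By linearity of expectation: E[X] = Σ_H E[X_H] = 12 · p^{5} = 12 · 32/3125 = 384/3125.
Numerically: E[X] ≈ 0.12288.

E[X] = 12 · (2/5)^{5} = 384/3125 ≈ 0.12288.


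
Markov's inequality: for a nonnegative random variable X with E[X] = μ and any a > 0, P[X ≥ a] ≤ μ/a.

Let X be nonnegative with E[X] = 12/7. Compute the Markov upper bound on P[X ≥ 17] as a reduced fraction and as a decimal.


μ = E[X] = 12/7, a = 17.
Markov: P[X ≥ 17] ≤ μ/a = (12/7)/17 = 12/119.
Numerically: ≈ 0.100840.
(Since a = 17 > μ = 1.714286, the bound 12/119 is < 1 and informative.)

P[X ≥ 17] ≤ 12/119 ≈ 0.100840.


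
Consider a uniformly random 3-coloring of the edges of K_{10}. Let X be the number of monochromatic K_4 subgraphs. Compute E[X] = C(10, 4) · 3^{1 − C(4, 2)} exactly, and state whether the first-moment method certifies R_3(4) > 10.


E[X] = C(10, 4) · 3^{1 − 6} = 210 · 3^{−5} = 210/243.
As a reduced fraction: E[X] = 70/81 ≈ 0.864198.
Is E[X] < 1? YES.
Since E[X] < 1, there exists a 3-coloring of K_{10} with no monochromatic K_4; hence R_3(4) > 10.

E[X] = 70/81 ≈ 0.864198; E[X] < 1, so R_3(4) > 10.


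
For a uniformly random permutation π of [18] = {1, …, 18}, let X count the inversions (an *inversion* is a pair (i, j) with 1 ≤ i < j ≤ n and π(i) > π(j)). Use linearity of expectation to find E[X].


Write X = Σ X_I over the C(18, 2) = 153 pairs i < j, with X_I the indicator of one inversion.
There are 153 indicators.
For each fixed pair i < j, the values π(i) and π(j) are two distinct elements of {1, …, 18} in uniformly random order; by symmetry P[π(i) > π(j)] = 1/2.
By linearity: E[X] = 153 · (1/2) = C(18, 2) · (1/2) = 153/2 = 153/2 ≈ 76.50000.

E[X] = 153/2 = 76.50000.


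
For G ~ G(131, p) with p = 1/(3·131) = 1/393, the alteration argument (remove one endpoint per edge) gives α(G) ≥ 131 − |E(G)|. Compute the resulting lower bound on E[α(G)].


E[|E(G)|] = C(131, 2)·p = 8515 · (1/393) = 65/3.
E[α(G)] ≥ n − E[|E(G)|] = 131 − 65/3 = 328/3.
Numerically: ≈ 109.333.
(This is only a lower bound; the true E[α(G)] may be larger.)

E[α(G)] ≥ 328/3 ≈ 109.333.


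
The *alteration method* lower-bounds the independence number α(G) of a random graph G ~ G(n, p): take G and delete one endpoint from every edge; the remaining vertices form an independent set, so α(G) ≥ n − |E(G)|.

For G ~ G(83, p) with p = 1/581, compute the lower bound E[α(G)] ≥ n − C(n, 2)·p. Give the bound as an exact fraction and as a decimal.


E[|E(G)|] = C(83, 2)·p = 3403 · (1/581) = 41/7.
E[α(G)] ≥ n − E[|E(G)|] = 83 − 41/7 = 540/7.
Numerically: ≈ 77.1429.
(This is only a lower bound; the true E[α(G)] may be larger.)

E[α(G)] ≥ 540/7 ≈ 77.1429.


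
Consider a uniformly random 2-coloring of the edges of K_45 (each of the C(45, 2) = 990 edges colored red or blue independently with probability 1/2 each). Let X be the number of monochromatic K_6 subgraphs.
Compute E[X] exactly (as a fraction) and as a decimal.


Let X = Σ_S X_S over the C(45, 6) = 8145060 subsets S of size 6, where X_S = 1 if the K_6 on S is monochromatic.
For a fixed S, the K_6 on S has C(6, 2) = 15 edges. P[all 15 edges red] = (1/2)^15, and likewise for blue, so P[monochromatic] = 2·(1/2)^15 = 2^{1 − 15} = 1/16384.
Summing: E[X] = C(45, 6) · 2^{1 − 15} = 8145060 · 1/16384 = 2036265/4096.
Numerically: E[X] ≈ 497.13501.

E[X] = C(45,6)·2^(1−C(6,2)) = 2036265/4096 ≈ 497.13501.


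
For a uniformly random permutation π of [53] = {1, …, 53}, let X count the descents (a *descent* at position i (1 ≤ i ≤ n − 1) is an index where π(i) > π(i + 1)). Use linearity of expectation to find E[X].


Write X = Σ X_I over i = 1, …, 52, with X_I the indicator of one descent.
There are 52 indicators.
For each fixed i, the pair (π(i), π(i+1)) is a uniformly random ordered pair of distinct values from {1, …, 53}; by symmetry P[π(i) > π(i+1)] = 1/2.
By linearity: E[X] = 52 · (1/2) = (53 − 1) · (1/2) = 26 ≈ 26.000.

E[X] = 26 = 26.000.


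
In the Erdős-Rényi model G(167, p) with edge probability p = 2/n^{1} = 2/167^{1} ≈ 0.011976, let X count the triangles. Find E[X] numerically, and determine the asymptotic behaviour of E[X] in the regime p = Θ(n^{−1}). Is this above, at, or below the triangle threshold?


Number of potential triangles: C(167, 3) = 762355.
Each occurs with probability p³ ≈ (0.011976)³ ≈ 1.7176733e-06.
By linearity: E[X] = C(167, 3)·p³ ≈ 762355 · 1.7176733e-06 ≈ 1.30948.
Here α = 1, so p = 2/n is exactly at the triangle threshold p ~ 1/n. Asymptotically E[X] → c³/6 = 2³/6 = 4/3 ≈ 1.33333, a bounded constant. In this regime the triangle count is asymptotically Poisson(c³/6).

E[X] ≈ 1.30948; in regime p = Θ(1/n^{1}) E[X] stays bounded (at the triangle threshold p ~ 1/n).


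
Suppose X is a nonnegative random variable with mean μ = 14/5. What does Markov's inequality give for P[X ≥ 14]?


μ = E[X] = 14/5, a = 14.
Markov: P[X ≥ 14] ≤ μ/a = (14/5)/14 = 1/5.
Numerically: ≈ 0.200000.
(Since a = 14 > μ = 2.800000, the bound 1/5 is < 1 and informative.)

P[X ≥ 14] ≤ 1/5 ≈ 0.200000.


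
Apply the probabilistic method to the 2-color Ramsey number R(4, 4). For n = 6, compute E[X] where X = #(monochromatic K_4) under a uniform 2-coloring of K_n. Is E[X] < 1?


E[X] = C(6, 4) · 2^{1 − 6} = 15 · 2^{−5} = 15/32.
As a reduced fraction: E[X] = 15/32 ≈ 0.4687500.
Is E[X] < 1? YES.
Since E[X] < 1, there exists a 2-coloring of K_{6} with no monochromatic K_4; hence R(4, 4) > 6.

E[X] = 15/32 ≈ 0.4687500; E[X] < 1, so R(4, 4) > 6.


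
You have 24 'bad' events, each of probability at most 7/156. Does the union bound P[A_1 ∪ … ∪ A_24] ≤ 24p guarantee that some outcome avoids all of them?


Union bound: P[∪_{i=1}^{24} A_i] ≤ Σ_i P[A_i] ≤ 24·p = 24·(7/156) = 14/13.
Numerically: 14/13 ≈ 1.0769231.
Is 14/13 < 1? NO.
Since the bound 14/13 is ≥ 1, the union bound is uninformative here; it does NOT by itself certify existence.

24·p = 14/13 ≈ 1.0769231; existence NOT certified by the union bound.


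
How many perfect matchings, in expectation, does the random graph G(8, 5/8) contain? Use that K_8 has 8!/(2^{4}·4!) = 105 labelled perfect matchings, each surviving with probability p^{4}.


K_8 has 8!/(2^{4}·4!) = 105 labelled perfect matchings.
For each such perfect matching H, let X_H = 1 if all 4 edges of H are present in G. Then P[X_H = 1] = p^{4} = (5/8)^{4} = 625/4096.
By linearity: E[X] = Σ_H E[X_H] = 105 · p^{4} = 105 · 625/4096 = 65625/4096.
Numerically: E[X] ≈ 16.02.

E[X] = 105 · (5/8)^{4} = 65625/4096 ≈ 16.02.


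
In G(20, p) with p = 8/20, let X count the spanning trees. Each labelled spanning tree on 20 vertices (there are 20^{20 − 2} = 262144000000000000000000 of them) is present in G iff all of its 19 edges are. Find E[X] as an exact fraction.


K_20 has 20^{20 − 2} = 262144000000000000000000 labelled spanning trees.
For each such spanning tree H, let X_H = 1 if all 19 edges of H are present in G. Then P[X_H = 1] = p^{19} = (2/5)^{19} = 524288/19073486328125.
Summing the indicators: E[X] = Σ_H E[X_H] = 262144000000000000000000 · p^{19} = 262144000000000000000000 · 524288/19073486328125 = 36028797018963968/5.
Numerically: E[X] ≈ 7.20576e+15.

E[X] = 262144000000000000000000 · (2/5)^{19} = 36028797018963968/5 ≈ 7.20576e+15.


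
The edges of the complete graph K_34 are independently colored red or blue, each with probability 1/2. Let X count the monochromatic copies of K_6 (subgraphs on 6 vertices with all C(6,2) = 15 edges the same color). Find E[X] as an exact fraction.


Let X = Σ_S X_S over the C(34, 6) = 1344904 subsets S of size 6, where X_S = 1 if the K_6 on S is monochromatic.
For a fixed S, the K_6 on S has C(6, 2) = 15 edges. P[all 15 edges red] = (1/2)^15, and likewise for blue, so P[monochromatic] = 2·(1/2)^15 = 2^{1 − 15} = 1/16384.
By linearity: E[X] = C(34, 6) · 2^{1 − 15} = 1344904 · 1/16384 = 168113/2048.
Numerically: E[X] ≈ 82.086.

E[X] = C(34,6)·2^(1−C(6,2)) = 168113/2048 ≈ 82.086.


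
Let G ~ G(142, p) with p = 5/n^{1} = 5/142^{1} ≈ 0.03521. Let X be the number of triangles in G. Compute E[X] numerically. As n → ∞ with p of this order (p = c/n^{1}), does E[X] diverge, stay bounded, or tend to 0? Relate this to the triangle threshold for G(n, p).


Number of potential triangles: C(142, 3) = 467180.
Each occurs with probability p³ ≈ (0.03521)³ ≈ 4.365610e-05.
By linearity: E[X] = C(142, 3)·p³ ≈ 467180 · 4.365610e-05 ≈ 20.3953.
Here α = 1, so p = 5/n is exactly at the triangle threshold p ~ 1/n. Asymptotically E[X] → c³/6 = 5³/6 = 125/6 ≈ 20.8333, a bounded constant. In this regime the triangle count is asymptotically Poisson(c³/6).

E[X] ≈ 20.3953; in regime p = Θ(1/n^{1}) E[X] stays bounded (at the triangle threshold p ~ 1/n).


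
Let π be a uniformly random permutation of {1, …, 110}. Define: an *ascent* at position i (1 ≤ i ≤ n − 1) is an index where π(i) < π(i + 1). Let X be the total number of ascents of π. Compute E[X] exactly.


Write X = Σ X_I over i = 1, …, 109, with X_I the indicator of one ascent.
There are 109 indicators.
For each fixed i, the pair (π(i), π(i+1)) is a uniformly random ordered pair of distinct values from {1, …, 110}; by symmetry P[π(i) < π(i+1)] = 1/2.
By linearity: E[X] = 109 · (1/2) = (110 − 1) · (1/2) = 109/2 ≈ 54.500000.

E[X] = 109/2 = 54.500000.


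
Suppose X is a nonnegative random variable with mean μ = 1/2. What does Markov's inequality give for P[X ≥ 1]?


μ = E[X] = 1/2, a = 1.
Markov: P[X ≥ 1] ≤ μ/a = (1/2)/1 = 1/2.
Numerically: ≈ 0.500.
(Since a = 1 > μ = 0.500, the bound 1/2 is < 1 and informative.)

P[X ≥ 1] ≤ 1/2 ≈ 0.500.


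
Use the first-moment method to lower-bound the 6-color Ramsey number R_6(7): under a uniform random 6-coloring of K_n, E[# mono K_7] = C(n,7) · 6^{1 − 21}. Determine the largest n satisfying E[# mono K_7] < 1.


We need C(n, 7) · 6^{1 − 21} < 1, i.e. C(n, 7) < 6^{21 − 1} = 3656158440062976.
Check values of n near the boundary:
  n = 563: C(563, 7) = 3426622515769596; 3426622515769596 < 3656158440062976? YES
  n = 564: C(564, 7) = 3469685994423792; 3469685994423792 < 3656158440062976? YES
  n = 565: C(565, 7) = 3513212521235560; 3513212521235560 < 3656158440062976? YES
  n = 566: C(566, 7) = 3557206237959440; 3557206237959440 < 3656158440062976? YES
  n = 567: C(567, 7) = 3601671315933933; 3601671315933933 < 3656158440062976? YES
  n = 568: C(568, 7) = 3646611956239704; 3646611956239704 < 3656158440062976? YES
  n = 569: C(569, 7) = 3692032389858348; 3692032389858348 < 3656158440062976? NO
  n = 570: C(570, 7) = 3737936877831720; 3737936877831720 < 3656158440062976? NO
  n = 571: C(571, 7) = 3784329711421830; 3784329711421830 < 3656158440062976? NO
The largest n with C(n, 7) < 3656158440062976 is n = 568 (where E[X] = 16882462760369/16926659444736 ≈ 0.997). Hence R_6(7) > 568, i.e. R_6(7) ≥ 569.

Largest n = 568; hence R_6(7) > 568.


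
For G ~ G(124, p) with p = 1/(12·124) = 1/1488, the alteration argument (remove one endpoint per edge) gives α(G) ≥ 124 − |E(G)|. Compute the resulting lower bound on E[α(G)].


E[|E(G)|] = C(124, 2)·p = 7626 · (1/1488) = 41/8.
E[α(G)] ≥ n − E[|E(G)|] = 124 − 41/8 = 951/8.
Numerically: ≈ 118.875.
(This is only a lower bound; the true E[α(G)] may be larger.)

E[α(G)] ≥ 951/8 ≈ 118.875.


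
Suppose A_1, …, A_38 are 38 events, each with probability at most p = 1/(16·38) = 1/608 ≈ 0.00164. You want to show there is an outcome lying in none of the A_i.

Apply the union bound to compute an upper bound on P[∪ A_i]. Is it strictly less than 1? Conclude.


Union bound: P[∪_{i=1}^{38} A_i] ≤ Σ_i P[A_i] ≤ 38·p = 38·(1/608) = 1/16.
Numerically: 1/16 ≈ 0.06250.
Is 1/16 < 1? YES.
Since P[∪ A_i] ≤ 1/16 < 1, the complement has P[∩ A_i^c] ≥ 1 − 1/16 = 15/16 > 0, so some outcome avoids every A_i.

38·p = 1/16 ≈ 0.06250; existence CERTIFIED by the union bound.


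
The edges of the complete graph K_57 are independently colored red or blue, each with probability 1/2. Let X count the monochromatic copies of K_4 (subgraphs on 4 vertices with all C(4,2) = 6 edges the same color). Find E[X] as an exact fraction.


Let X = Σ_S X_S over the C(57, 4) = 395010 subsets S of size 4, where X_S = 1 if the K_4 on S is monochromatic.
For a fixed S, the K_4 on S has C(4, 2) = 6 edges. P[all 6 edges red] = (1/2)^6, and likewise for blue, so P[monochromatic] = 2·(1/2)^6 = 2^{1 − 6} = 1/32.
Summing: E[X] = C(57, 4) · 2^{1 − 6} = 395010 · 1/32 = 197505/16.
Numerically: E[X] ≈ 12344.06250.

E[X] = C(57,4)·2^(1−C(4,2)) = 197505/16 ≈ 12344.06250.


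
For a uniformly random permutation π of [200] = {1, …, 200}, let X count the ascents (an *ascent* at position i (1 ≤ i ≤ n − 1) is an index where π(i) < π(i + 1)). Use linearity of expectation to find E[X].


Write X = Σ X_I over i = 1, …, 199, with X_I the indicator of one ascent.
There are 199 indicators.
For each fixed i, the pair (π(i), π(i+1)) is a uniformly random ordered pair of distinct values from {1, …, 200}; by symmetry P[π(i) < π(i+1)] = 1/2.
By linearity: E[X] = 199 · (1/2) = (200 − 1) · (1/2) = 199/2 ≈ 99.500000.

E[X] = 199/2 = 99.500000.


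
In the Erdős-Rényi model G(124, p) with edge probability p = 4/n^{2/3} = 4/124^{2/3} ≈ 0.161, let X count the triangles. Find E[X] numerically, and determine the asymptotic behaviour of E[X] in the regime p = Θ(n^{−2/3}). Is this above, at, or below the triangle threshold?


Number of potential triangles: C(124, 3) = 310124.
Each occurs with probability p³ ≈ (0.161)³ ≈ 4.16233e-03.
By linearity: E[X] = C(124, 3)·p³ ≈ 310124 · 4.16233e-03 ≈ 1290.839.
Since α = 2/3 < 1, p = c/n^{2/3} ≫ 1/n is above the triangle threshold p ~ 1/n. Asymptotically E[X] ~ (c³/6)·n^{3(1−α)} = (4³/6)·n^{1} → ∞; triangles are abundant w.h.p.

E[X] ≈ 1290.839; in regime p = Θ(1/n^{2/3}) E[X] diverges (above the triangle threshold p ~ 1/n).


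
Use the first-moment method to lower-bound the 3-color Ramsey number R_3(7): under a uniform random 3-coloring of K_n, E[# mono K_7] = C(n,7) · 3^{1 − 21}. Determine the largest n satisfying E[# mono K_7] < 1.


We need C(n, 7) · 3^{1 − 21} < 1, i.e. C(n, 7) < 3^{21 − 1} = 3486784401.
Check values of n near the boundary:
  n = 77: C(77, 7) = 2404808340; 2404808340 < 3486784401? YES
  n = 78: C(78, 7) = 2641902120; 2641902120 < 3486784401? YES
  n = 79: C(79, 7) = 2898753715; 2898753715 < 3486784401? YES
  n = 80: C(80, 7) = 3176716400; 3176716400 < 3486784401? YES
  n = 81: C(81, 7) = 3477216600; 3477216600 < 3486784401? YES
  n = 82: C(82, 7) = 3801756816; 3801756816 < 3486784401? NO
  n = 83: C(83, 7) = 4151918628; 4151918628 < 3486784401? NO
  n = 84: C(84, 7) = 4529365776; 4529365776 < 3486784401? NO
The largest n with C(n, 7) < 3486784401 is n = 81 (where E[X] = 42928600/43046721 ≈ 0.997256). Hence R_3(7) > 81, i.e. R_3(7) ≥ 82.

Largest n = 81; hence R_3(7) > 81.


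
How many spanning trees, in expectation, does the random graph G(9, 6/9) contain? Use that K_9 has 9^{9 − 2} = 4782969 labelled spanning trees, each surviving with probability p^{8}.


K_9 has 9^{9 − 2} = 4782969 labelled spanning trees.
For each such spanning tree H, let X_H = 1 if all 8 edges of H are present in G. Then P[X_H = 1] = p^{8} = (2/3)^{8} = 256/6561.
By linearity: E[X] = Σ_H E[X_H] = 4782969 · p^{8} = 4782969 · 256/6561 = 186624.
Numerically: E[X] ≈ 1.8662e+05.

E[X] = 4782969 · (2/3)^{8} = 186624 ≈ 1.8662e+05.


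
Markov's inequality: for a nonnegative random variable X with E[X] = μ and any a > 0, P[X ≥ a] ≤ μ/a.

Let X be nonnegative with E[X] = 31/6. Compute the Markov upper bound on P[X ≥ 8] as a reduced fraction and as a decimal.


μ = E[X] = 31/6, a = 8.
Markov: P[X ≥ 8] ≤ μ/a = (31/6)/8 = 31/48.
Numerically: ≈ 0.6458.
(Since a = 8 > μ = 5.1667, the bound 31/48 is < 1 and informative.)

P[X ≥ 8] ≤ 31/48 ≈ 0.6458.


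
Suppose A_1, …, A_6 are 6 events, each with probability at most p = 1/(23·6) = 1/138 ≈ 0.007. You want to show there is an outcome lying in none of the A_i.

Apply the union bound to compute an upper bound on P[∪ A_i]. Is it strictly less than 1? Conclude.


Union bound: P[∪_{i=1}^{6} A_i] ≤ Σ_i P[A_i] ≤ 6·p = 6·(1/138) = 1/23.
Numerically: 1/23 ≈ 0.043.
Is 1/23 < 1? YES.
Since P[∪ A_i] ≤ 1/23 < 1, the complement has P[∩ A_i^c] ≥ 1 − 1/23 = 22/23 > 0, so some outcome avoids every A_i.

6·p = 1/23 ≈ 0.043; existence CERTIFIED by the union bound.
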